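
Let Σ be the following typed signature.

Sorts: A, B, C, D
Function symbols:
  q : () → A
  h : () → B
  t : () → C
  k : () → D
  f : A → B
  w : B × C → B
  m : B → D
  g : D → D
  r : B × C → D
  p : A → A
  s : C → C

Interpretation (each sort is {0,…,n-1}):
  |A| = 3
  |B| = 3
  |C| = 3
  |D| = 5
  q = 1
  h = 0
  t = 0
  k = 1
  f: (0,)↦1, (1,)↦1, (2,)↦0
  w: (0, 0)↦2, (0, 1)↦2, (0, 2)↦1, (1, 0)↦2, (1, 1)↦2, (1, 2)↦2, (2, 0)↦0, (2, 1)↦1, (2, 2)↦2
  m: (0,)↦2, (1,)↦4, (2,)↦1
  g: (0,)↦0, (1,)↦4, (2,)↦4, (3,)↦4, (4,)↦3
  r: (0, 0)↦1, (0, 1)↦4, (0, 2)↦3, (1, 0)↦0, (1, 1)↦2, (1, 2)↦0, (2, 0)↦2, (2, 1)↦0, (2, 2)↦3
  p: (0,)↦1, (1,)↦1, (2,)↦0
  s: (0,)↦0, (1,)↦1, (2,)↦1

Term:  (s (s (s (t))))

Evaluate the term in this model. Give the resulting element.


  t = 0
  (s (t)) = s(0,) = 0
  (s (s (t))) = s(0,) = 0
  (s (s (s (t)))) = s(0,) = 0

value = 0


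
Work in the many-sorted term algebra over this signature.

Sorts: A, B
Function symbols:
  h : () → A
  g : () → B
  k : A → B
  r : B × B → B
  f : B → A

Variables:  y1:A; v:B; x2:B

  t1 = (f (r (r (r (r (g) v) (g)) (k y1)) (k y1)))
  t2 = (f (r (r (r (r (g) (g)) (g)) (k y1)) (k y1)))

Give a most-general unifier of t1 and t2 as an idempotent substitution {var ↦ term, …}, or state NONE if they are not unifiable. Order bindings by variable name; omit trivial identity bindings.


{v ↦ (g)}


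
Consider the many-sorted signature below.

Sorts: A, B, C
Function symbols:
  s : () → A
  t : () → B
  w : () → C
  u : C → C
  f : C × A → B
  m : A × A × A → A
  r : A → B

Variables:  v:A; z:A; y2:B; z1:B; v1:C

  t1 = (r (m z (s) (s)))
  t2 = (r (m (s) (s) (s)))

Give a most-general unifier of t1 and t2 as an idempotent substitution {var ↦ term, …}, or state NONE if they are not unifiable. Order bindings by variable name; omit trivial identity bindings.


{z ↦ (s)}


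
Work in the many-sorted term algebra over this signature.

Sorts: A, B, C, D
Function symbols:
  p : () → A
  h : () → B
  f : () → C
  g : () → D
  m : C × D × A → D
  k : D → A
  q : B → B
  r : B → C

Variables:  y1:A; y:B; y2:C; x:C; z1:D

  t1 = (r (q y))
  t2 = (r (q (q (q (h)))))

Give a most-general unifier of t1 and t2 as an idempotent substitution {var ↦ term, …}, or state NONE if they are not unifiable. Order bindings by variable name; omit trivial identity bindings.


{y ↦ (q (q (h)))}


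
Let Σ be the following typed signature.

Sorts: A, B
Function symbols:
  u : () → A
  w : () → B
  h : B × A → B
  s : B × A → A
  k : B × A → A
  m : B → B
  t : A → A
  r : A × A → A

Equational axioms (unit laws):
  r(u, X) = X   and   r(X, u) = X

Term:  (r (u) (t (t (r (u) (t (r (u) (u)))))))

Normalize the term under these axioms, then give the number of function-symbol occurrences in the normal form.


1. (r (u) (t (t (r (u) (t (r (u) (u)))))))  →  (t (t (r (u) (t (r (u) (u))))))
2. (t (t (r (u) (t (r (u) (u))))))  →  (t (t (t (r (u) (u)))))
3. (t (t (t (r (u) (u)))))  →  (t (t (t (u))))
normal form: (t (t (t (u))))

size = 4


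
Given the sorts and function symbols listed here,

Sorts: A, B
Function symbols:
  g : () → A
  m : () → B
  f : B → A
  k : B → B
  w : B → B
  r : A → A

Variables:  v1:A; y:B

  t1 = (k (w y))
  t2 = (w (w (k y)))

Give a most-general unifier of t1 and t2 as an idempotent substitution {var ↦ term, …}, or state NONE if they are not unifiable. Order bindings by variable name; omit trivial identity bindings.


NONE (not unifiable)

head clash or occurs-check failure — not unifiable


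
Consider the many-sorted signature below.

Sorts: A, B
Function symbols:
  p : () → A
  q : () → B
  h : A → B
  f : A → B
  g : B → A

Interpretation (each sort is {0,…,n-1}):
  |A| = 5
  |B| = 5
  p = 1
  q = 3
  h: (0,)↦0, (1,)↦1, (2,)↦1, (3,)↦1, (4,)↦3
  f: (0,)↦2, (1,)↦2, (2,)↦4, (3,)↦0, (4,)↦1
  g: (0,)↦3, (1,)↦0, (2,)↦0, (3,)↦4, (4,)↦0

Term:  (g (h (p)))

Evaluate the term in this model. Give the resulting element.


  p = 1
  (h (p)) = h(1,) = 1
  (g (h (p))) = g(1,) = 0

value = 0


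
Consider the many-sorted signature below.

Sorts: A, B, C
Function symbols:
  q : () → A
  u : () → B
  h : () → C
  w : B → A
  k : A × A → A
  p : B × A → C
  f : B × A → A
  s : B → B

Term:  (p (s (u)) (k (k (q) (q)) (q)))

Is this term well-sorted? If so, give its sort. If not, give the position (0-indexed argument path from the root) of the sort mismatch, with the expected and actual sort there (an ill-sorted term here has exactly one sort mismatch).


    (u) : B
  (s (u)) : B
      (q) : A
      (q) : A
    (k (q) (q)) : A
    (q) : A
  (k (k (q) (q)) (q)) : A
(p (s (u)) (k (k (q) (q)) (q))) : C

well-sorted; sort = C


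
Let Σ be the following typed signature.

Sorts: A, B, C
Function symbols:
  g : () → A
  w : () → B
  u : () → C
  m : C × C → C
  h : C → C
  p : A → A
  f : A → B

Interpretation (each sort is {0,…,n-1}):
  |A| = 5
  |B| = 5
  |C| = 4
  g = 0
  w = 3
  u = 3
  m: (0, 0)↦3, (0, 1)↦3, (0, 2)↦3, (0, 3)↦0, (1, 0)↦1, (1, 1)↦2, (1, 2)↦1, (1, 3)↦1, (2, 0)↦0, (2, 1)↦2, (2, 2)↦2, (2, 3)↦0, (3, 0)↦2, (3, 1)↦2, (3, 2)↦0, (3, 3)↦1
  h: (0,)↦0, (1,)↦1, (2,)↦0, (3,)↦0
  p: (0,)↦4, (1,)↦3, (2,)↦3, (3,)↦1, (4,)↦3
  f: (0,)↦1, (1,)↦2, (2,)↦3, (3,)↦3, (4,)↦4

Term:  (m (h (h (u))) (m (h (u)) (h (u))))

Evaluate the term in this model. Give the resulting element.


  u = 3
  (h (u)) = h(3,) = 0
  (h (h (u))) = h(0,) = 0
  u = 3
  (h (u)) = h(3,) = 0
  u = 3
  (h (u)) = h(3,) = 0
  (m (h (u)) (h (u))) = m(0, 0) = 3
  (m (h (h (u))) (m (h (u)) (h (u)))) = m(0, 3) = 0

value = 0


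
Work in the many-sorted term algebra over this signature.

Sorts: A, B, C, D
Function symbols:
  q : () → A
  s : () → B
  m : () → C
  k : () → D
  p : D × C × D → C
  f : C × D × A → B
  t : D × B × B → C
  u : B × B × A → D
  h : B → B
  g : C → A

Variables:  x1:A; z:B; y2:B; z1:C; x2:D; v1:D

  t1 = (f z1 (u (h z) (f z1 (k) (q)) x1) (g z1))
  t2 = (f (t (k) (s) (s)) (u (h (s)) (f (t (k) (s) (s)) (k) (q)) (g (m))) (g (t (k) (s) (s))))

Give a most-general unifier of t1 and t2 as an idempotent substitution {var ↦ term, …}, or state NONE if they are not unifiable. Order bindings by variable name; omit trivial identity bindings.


{x1 ↦ (g (m)), z ↦ (s), z1 ↦ (t (k) (s) (s))}


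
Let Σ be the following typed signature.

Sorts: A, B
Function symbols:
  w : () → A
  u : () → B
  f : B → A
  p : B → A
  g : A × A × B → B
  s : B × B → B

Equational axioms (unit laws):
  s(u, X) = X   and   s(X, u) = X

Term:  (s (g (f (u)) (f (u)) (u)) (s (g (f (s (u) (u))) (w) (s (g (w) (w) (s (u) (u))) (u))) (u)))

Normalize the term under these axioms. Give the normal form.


normal form = (s (g (f (u)) (f (u)) (u)) (g (f (u)) (w) (g (w) (w) (u))))

1. (s (g (f (u)) (f (u)) (u)) (s (g (f (s (u) (u))) (w) (s (g (w) (w) (s (u) (u))) (u))) (u)))  →  (s (g (f (u)) (f (u)) (u)) (g (f (s (u) (u))) (w) (s (g (w) (w) (s (u) (u))) (u))))
2. (s (g (f (u)) (f (u)) (u)) (g (f (s (u) (u))) (w) (s (g (w) (w) (s (u) (u))) (u))))  →  (s (g (f (u)) (f (u)) (u)) (g (f (u)) (w) (s (g (w) (w) (s (u) (u))) (u))))
3. (s (g (f (u)) (f (u)) (u)) (g (f (u)) (w) (s (g (w) (w) (s (u) (u))) (u))))  →  (s (g (f (u)) (f (u)) (u)) (g (f (u)) (w) (g (w) (w) (s (u) (u)))))
4. (s (g (f (u)) (f (u)) (u)) (g (f (u)) (w) (g (w) (w) (s (u) (u)))))  →  (s (g (f (u)) (f (u)) (u)) (g (f (u)) (w) (g (w) (w) (u))))


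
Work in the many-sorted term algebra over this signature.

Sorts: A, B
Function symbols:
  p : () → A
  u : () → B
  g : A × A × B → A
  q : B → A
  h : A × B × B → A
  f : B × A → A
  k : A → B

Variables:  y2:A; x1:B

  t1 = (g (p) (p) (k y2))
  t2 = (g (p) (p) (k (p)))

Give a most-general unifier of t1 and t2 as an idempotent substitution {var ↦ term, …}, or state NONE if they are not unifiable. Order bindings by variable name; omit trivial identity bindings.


{y2 ↦ (p)}


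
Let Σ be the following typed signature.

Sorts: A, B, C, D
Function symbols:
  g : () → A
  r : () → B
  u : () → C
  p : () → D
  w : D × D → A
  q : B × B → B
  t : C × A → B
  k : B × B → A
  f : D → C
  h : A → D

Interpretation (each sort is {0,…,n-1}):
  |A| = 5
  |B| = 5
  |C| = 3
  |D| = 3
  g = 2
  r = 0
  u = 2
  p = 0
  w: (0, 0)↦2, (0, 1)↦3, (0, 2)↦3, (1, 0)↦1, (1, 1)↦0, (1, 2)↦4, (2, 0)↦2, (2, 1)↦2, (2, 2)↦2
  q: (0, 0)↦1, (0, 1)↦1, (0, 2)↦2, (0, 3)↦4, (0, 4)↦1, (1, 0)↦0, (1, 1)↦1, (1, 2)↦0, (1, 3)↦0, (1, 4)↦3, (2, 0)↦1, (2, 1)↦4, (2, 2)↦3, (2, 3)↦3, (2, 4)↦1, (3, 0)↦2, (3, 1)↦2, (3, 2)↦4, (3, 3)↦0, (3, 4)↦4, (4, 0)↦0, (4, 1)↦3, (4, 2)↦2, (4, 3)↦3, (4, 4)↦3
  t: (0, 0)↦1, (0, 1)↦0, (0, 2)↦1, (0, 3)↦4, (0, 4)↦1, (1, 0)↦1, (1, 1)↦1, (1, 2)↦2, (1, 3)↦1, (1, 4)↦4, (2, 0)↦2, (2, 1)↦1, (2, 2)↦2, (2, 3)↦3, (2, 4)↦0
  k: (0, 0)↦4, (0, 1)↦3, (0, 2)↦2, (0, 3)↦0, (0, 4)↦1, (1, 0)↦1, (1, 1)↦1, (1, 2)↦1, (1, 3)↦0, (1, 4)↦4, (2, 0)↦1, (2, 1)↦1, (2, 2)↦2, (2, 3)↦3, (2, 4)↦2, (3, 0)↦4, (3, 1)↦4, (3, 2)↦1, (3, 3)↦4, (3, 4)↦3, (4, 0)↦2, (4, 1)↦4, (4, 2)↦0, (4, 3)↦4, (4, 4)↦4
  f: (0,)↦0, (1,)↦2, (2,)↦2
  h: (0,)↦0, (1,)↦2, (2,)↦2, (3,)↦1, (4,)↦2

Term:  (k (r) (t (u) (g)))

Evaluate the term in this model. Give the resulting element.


  r = 0
  u = 2
  g = 2
  (t (u) (g)) = t(2, 2) = 2
  (k (r) (t (u) (g))) = k(0, 2) = 2

value = 2


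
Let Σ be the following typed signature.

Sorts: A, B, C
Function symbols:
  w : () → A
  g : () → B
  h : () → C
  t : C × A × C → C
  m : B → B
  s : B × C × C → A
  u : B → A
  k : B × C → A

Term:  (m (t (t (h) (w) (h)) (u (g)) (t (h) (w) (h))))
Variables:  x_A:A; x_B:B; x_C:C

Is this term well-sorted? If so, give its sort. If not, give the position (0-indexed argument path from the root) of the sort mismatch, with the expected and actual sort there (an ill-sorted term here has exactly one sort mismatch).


      (h) : C
      (w) : A
      (h) : C
    (t (h) (w) (h)) : C
      (g) : B
    (u (g)) : A
      (h) : C
      (w) : A
      (h) : C
    (t (h) (w) (h)) : C
  (t (t (h) (w) (h)) (u (g)) (t (h) (w) (h))) : C
(m (t (t (h) (w) (h)) (u (g)) (t (h) (w) (h)))) : ✗ arg 0 at [0] has sort C, expected B

ill-sorted at position [0]: expected B, got C


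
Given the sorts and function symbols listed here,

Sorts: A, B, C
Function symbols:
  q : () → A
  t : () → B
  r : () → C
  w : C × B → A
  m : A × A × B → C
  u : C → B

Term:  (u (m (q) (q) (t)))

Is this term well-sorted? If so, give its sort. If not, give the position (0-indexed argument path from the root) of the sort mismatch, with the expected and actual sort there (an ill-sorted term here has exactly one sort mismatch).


well-sorted; sort = B

    (q) : A
    (q) : A
    (t) : B
  (m (q) (q) (t)) : C
(u (m (q) (q) (t))) : B


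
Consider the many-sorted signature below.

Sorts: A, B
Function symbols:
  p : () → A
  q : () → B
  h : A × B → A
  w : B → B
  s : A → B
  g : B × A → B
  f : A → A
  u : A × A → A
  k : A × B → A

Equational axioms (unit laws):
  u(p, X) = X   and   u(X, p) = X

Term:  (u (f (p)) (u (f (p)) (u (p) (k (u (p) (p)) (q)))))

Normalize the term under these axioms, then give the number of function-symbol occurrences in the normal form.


size = 9

1. (u (f (p)) (u (f (p)) (u (p) (k (u (p) (p)) (q)))))  →  (u (f (p)) (u (f (p)) (k (u (p) (p)) (q))))
2. (u (f (p)) (u (f (p)) (k (u (p) (p)) (q))))  →  (u (f (p)) (u (f (p)) (k (p) (q))))
normal form: (u (f (p)) (u (f (p)) (k (p) (q))))


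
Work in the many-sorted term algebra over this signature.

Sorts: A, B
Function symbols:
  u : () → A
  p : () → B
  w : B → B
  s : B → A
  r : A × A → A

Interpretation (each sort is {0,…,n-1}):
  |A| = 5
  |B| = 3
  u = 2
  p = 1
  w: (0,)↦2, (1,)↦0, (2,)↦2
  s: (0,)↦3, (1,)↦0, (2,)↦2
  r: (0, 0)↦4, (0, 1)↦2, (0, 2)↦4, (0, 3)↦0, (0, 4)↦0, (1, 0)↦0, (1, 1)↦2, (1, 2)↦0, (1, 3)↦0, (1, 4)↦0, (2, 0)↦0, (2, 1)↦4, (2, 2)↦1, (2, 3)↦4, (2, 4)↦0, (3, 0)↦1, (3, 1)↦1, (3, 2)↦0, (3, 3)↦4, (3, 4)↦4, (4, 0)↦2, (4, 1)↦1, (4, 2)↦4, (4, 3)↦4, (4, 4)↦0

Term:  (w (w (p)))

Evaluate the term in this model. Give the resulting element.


value = 2

  p = 1
  (w (p)) = w(1,) = 0
  (w (w (p))) = w(0,) = 2


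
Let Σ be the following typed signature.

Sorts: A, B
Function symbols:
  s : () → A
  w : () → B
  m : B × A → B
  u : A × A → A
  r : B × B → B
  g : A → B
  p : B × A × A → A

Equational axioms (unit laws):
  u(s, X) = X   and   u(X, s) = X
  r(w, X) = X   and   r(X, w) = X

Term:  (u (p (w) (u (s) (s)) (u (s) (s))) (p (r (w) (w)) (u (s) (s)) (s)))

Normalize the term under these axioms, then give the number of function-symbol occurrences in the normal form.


1. (u (p (w) (u (s) (s)) (u (s) (s))) (p (r (w) (w)) (u (s) (s)) (s)))  →  (u (p (w) (s) (u (s) (s))) (p (r (w) (w)) (u (s) (s)) (s)))
2. (u (p (w) (s) (u (s) (s))) (p (r (w) (w)) (u (s) (s)) (s)))  →  (u (p (w) (s) (s)) (p (r (w) (w)) (u (s) (s)) (s)))
3. (u (p (w) (s) (s)) (p (r (w) (w)) (u (s) (s)) (s)))  →  (u (p (w) (s) (s)) (p (w) (u (s) (s)) (s)))
4. (u (p (w) (s) (s)) (p (w) (u (s) (s)) (s)))  →  (u (p (w) (s) (s)) (p (w) (s) (s)))
normal form: (u (p (w) (s) (s)) (p (w) (s) (s)))

size = 9


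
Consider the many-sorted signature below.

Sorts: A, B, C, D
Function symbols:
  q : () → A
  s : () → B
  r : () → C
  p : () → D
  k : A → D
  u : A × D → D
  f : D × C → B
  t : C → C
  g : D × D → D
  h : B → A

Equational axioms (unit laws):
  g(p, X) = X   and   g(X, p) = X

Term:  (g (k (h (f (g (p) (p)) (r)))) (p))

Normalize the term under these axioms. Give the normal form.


normal form = (k (h (f (p) (r))))

1. (g (k (h (f (g (p) (p)) (r)))) (p))  →  (k (h (f (g (p) (p)) (r))))
2. (k (h (f (g (p) (p)) (r))))  →  (k (h (f (p) (r))))


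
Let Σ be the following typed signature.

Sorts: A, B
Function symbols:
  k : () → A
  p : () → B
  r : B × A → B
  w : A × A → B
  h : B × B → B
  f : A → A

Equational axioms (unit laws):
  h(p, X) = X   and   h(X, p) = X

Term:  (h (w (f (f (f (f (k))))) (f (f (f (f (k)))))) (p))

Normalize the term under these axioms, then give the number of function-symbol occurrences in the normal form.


1. (h (w (f (f (f (f (k))))) (f (f (f (f (k)))))) (p))  →  (w (f (f (f (f (k))))) (f (f (f (f (k))))))
normal form: (w (f (f (f (f (k))))) (f (f (f (f (k))))))

size = 11


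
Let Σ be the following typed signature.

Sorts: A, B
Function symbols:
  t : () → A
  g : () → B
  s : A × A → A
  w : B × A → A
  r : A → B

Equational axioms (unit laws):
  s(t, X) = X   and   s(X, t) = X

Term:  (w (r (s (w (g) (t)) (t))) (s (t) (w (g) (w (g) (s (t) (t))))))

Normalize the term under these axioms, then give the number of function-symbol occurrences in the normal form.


1. (w (r (s (w (g) (t)) (t))) (s (t) (w (g) (w (g) (s (t) (t))))))  →  (w (r (w (g) (t))) (s (t) (w (g) (w (g) (s (t) (t))))))
2. (w (r (w (g) (t))) (s (t) (w (g) (w (g) (s (t) (t))))))  →  (w (r (w (g) (t))) (w (g) (w (g) (s (t) (t)))))
3. (w (r (w (g) (t))) (w (g) (w (g) (s (t) (t)))))  →  (w (r (w (g) (t))) (w (g) (w (g) (t))))
normal form: (w (r (w (g) (t))) (w (g) (w (g) (t))))

size = 10


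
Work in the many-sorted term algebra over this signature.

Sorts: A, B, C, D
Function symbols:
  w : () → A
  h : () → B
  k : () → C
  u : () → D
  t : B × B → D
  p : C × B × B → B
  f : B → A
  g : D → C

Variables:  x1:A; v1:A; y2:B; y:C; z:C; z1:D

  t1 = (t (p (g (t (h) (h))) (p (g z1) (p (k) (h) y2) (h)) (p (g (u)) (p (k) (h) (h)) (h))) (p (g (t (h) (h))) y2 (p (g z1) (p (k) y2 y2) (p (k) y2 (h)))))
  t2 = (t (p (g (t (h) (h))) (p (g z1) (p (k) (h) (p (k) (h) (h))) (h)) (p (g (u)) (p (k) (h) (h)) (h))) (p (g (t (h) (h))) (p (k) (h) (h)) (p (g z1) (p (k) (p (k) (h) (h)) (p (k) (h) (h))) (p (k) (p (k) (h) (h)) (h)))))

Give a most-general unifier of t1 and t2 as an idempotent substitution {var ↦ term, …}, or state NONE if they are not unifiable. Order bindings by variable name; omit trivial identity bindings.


{y2 ↦ (p (k) (h) (h))}


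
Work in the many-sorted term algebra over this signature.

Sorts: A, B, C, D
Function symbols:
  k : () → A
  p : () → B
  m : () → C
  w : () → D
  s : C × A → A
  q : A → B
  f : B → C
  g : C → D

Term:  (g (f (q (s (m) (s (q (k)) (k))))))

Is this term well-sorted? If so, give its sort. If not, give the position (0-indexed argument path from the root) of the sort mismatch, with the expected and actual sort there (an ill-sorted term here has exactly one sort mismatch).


ill-sorted at position [0, 0, 0, 1, 0]: expected C, got B

        (m) : C
            (k) : A
          (q (k)) : B
          (k) : A
        (s (q (k)) (k)) : ✗ arg 0 at [0, 0, 0, 1, 0] has sort B, expected C


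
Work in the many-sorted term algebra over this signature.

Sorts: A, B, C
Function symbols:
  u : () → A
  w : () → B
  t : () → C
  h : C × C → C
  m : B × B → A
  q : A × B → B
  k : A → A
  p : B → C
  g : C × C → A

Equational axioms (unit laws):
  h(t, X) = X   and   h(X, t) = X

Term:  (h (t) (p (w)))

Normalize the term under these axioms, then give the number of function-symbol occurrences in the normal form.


1. (h (t) (p (w)))  →  (p (w))
normal form: (p (w))

size = 2


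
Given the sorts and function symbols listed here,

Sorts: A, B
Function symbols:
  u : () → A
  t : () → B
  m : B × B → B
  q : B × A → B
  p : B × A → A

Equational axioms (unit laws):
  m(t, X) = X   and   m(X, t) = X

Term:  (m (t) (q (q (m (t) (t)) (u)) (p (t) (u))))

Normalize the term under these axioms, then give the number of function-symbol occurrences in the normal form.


1. (m (t) (q (q (m (t) (t)) (u)) (p (t) (u))))  →  (q (q (m (t) (t)) (u)) (p (t) (u)))
2. (q (q (m (t) (t)) (u)) (p (t) (u)))  →  (q (q (t) (u)) (p (t) (u)))
normal form: (q (q (t) (u)) (p (t) (u)))

size = 7


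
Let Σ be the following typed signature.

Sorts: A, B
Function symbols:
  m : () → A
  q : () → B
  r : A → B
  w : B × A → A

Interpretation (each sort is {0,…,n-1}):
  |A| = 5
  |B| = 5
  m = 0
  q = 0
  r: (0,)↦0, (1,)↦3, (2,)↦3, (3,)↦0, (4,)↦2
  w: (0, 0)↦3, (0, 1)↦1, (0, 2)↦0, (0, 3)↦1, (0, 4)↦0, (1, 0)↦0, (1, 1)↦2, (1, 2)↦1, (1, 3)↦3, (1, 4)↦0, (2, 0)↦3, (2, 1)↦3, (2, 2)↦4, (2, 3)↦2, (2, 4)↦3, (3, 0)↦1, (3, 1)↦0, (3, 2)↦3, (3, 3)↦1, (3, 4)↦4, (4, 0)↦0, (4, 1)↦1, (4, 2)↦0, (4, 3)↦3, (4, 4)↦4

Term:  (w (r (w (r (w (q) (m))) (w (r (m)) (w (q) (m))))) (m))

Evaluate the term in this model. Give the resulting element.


  q = 0
  m = 0
  (w (q) (m)) = w(0, 0) = 3
  (r (w (q) (m))) = r(3,) = 0
  m = 0
  (r (m)) = r(0,) = 0
  q = 0
  m = 0
  (w (q) (m)) = w(0, 0) = 3
  (w (r (m)) (w (q) (m))) = w(0, 3) = 1
  (w (r (w (q) (m))) (w (r (m)) (w (q) (m)))) = w(0, 1) = 1
  (r (w (r (w (q) (m))) (w (r (m)) (w (q) (m))))) = r(1,) = 3
  m = 0
  (w (r (w (r (w (q) (m))) (w (r (m)) (w (q) (m))))) (m)) = w(3, 0) = 1

value = 1


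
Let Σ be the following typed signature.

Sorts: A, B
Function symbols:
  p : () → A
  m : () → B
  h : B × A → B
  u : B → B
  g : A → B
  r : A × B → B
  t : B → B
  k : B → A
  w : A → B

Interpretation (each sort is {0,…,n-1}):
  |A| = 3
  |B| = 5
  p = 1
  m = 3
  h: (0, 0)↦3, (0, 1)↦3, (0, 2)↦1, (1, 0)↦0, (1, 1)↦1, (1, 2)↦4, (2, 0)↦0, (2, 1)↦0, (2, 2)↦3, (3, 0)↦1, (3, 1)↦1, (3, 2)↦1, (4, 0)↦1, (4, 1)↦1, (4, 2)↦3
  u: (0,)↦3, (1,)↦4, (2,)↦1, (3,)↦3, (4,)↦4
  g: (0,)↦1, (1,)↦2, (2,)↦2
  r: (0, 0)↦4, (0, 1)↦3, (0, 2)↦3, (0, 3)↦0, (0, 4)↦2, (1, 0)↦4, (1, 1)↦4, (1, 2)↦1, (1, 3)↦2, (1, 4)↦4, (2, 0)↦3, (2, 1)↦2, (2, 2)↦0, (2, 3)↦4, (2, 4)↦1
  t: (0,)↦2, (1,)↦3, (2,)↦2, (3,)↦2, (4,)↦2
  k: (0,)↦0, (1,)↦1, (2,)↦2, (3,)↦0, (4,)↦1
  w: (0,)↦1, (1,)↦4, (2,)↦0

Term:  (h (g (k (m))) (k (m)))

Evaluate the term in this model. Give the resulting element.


  m = 3
  (k (m)) = k(3,) = 0
  (g (k (m))) = g(0,) = 1
  m = 3
  (k (m)) = k(3,) = 0
  (h (g (k (m))) (k (m))) = h(1, 0) = 0

value = 0


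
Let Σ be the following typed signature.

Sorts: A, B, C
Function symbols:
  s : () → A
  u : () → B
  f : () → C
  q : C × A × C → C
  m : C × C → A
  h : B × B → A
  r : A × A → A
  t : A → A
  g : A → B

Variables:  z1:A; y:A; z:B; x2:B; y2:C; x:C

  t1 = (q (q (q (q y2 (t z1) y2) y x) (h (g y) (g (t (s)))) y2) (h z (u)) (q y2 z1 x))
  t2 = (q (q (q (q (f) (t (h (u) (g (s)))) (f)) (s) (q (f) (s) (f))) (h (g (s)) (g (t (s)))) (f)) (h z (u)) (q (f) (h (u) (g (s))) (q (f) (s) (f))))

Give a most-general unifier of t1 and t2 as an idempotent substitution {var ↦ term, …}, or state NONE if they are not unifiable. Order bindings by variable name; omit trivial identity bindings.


{x ↦ (q (f) (s) (f)), y ↦ (s), y2 ↦ (f), z1 ↦ (h (u) (g (s)))}


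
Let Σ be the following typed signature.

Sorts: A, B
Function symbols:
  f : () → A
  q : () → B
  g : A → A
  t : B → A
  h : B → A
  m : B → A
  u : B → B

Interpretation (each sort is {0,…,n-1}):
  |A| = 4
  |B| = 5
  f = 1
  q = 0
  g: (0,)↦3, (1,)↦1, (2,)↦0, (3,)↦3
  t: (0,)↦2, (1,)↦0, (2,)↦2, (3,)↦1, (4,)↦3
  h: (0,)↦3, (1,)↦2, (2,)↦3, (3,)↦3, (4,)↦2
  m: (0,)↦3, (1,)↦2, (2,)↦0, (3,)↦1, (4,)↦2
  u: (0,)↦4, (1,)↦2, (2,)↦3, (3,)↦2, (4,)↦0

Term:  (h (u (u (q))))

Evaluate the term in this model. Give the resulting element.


  q = 0
  (u (q)) = u(0,) = 4
  (u (u (q))) = u(4,) = 0
  (h (u (u (q)))) = h(0,) = 3

value = 3


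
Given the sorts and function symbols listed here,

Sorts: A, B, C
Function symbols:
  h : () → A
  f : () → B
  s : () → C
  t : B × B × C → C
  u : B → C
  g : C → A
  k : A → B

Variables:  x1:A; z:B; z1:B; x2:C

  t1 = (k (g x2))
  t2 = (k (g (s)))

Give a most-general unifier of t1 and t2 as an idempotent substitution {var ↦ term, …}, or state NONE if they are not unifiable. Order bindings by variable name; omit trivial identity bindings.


{x2 ↦ (s)}


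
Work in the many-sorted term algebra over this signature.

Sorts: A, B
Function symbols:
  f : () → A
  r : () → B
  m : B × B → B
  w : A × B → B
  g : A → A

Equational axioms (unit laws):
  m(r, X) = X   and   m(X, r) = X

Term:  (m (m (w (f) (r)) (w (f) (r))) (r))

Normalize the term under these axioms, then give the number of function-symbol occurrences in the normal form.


size = 7

1. (m (m (w (f) (r)) (w (f) (r))) (r))  →  (m (w (f) (r)) (w (f) (r)))
normal form: (m (w (f) (r)) (w (f) (r)))


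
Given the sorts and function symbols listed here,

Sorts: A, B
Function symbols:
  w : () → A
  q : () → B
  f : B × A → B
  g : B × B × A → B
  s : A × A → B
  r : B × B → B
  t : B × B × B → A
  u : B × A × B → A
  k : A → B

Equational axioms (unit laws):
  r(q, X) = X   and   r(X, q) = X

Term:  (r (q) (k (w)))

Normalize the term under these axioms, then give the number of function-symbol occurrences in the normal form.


size = 2

1. (r (q) (k (w)))  →  (k (w))
normal form: (k (w))


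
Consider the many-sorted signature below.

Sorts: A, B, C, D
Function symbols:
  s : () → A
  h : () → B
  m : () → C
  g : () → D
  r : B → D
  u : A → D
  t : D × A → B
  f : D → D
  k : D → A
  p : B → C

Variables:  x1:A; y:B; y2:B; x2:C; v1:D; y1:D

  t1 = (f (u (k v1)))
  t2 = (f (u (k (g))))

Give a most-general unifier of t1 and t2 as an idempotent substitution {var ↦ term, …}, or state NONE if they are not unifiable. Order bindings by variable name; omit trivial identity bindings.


{v1 ↦ (g)}


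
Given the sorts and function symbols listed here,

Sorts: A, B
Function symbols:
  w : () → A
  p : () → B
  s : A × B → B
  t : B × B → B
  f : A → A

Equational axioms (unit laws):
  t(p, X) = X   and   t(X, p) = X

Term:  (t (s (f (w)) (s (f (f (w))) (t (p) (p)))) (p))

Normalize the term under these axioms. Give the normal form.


1. (t (s (f (w)) (s (f (f (w))) (t (p) (p)))) (p))  →  (s (f (w)) (s (f (f (w))) (t (p) (p))))
2. (s (f (w)) (s (f (f (w))) (t (p) (p))))  →  (s (f (w)) (s (f (f (w))) (p)))

normal form = (s (f (w)) (s (f (f (w))) (p)))


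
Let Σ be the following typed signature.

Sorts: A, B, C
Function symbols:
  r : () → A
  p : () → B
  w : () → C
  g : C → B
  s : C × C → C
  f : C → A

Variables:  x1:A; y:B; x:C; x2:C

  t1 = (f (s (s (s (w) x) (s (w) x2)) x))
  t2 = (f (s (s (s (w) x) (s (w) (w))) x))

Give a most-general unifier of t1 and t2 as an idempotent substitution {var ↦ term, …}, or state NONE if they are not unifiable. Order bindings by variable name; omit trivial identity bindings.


{x2 ↦ (w)}


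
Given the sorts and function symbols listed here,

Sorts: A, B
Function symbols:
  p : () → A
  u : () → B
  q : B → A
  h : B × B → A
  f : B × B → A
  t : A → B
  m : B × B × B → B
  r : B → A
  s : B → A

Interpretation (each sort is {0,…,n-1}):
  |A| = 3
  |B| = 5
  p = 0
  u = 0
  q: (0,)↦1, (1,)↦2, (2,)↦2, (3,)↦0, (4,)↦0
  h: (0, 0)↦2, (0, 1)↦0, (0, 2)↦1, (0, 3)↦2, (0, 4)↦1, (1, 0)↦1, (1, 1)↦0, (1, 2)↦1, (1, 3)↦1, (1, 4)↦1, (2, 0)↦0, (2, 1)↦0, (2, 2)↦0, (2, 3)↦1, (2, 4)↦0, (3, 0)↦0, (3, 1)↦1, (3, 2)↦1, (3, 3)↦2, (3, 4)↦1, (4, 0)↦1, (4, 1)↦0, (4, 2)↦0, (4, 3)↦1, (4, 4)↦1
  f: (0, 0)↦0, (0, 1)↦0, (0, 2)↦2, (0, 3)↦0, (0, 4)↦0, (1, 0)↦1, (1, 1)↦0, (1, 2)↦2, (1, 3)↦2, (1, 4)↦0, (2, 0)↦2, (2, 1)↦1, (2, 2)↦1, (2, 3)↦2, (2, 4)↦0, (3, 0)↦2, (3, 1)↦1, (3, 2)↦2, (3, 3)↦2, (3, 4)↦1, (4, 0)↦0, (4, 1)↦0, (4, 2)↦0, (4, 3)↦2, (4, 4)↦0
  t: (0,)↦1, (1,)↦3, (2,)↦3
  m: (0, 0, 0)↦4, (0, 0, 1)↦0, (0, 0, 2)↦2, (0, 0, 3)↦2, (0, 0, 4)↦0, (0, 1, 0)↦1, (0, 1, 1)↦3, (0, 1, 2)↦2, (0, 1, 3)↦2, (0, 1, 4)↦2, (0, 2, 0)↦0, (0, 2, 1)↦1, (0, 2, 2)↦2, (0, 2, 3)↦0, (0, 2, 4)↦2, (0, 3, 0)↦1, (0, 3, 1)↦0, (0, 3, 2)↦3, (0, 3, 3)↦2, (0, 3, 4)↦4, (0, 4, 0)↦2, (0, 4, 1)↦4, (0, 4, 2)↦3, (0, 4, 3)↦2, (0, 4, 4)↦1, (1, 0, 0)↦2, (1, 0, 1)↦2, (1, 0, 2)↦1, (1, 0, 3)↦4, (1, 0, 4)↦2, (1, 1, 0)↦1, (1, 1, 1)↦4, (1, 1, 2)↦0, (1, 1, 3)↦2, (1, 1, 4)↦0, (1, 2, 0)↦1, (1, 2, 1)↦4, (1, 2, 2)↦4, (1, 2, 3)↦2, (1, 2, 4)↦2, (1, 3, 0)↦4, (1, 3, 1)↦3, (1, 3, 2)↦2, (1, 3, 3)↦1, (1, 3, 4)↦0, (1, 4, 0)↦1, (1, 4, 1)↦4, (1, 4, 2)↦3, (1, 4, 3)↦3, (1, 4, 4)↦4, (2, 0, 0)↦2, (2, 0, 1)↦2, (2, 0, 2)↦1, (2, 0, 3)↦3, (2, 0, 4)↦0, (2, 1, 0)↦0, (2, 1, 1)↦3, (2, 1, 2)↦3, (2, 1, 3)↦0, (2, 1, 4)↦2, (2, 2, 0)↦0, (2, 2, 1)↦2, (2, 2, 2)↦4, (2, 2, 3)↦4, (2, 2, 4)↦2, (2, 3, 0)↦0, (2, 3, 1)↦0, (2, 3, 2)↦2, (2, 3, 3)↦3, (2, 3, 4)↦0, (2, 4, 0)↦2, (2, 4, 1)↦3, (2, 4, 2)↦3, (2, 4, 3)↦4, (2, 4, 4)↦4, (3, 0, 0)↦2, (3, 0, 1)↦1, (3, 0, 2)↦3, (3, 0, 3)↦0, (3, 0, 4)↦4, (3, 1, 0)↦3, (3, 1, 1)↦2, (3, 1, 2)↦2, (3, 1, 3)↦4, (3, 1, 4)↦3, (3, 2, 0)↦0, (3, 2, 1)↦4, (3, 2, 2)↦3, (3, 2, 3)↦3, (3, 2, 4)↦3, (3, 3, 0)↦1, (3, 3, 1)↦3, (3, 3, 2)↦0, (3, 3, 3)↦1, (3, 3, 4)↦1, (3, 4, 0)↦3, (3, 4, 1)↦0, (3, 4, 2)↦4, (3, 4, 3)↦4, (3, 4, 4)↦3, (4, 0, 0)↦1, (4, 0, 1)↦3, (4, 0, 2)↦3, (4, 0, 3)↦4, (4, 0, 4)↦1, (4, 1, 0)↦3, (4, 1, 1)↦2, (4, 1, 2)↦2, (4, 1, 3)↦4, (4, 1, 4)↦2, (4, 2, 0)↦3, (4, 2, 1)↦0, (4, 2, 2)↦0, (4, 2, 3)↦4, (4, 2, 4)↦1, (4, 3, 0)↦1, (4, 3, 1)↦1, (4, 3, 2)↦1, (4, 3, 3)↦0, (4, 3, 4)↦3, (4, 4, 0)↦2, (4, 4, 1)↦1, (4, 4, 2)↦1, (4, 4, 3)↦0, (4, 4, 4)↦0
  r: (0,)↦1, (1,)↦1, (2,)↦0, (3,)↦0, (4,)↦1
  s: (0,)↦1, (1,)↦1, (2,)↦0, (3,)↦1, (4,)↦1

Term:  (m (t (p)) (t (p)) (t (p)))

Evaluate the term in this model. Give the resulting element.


value = 4

  p = 0
  (t (p)) = t(0,) = 1
  p = 0
  (t (p)) = t(0,) = 1
  p = 0
  (t (p)) = t(0,) = 1
  (m (t (p)) (t (p)) (t (p))) = m(1, 1, 1) = 4


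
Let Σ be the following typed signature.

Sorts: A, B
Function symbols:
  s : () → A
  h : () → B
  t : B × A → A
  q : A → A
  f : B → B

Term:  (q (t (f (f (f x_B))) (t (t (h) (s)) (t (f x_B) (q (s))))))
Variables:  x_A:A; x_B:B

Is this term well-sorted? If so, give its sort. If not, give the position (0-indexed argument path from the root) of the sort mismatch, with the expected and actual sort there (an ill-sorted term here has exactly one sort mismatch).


          x_B : B
        (f x_B) : B
      (f (f x_B)) : B
    (f (f (f x_B))) : B
        (h) : B
        (s) : A
      (t (h) (s)) : A
          x_B : B
        (f x_B) : B
          (s) : A
        (q (s)) : A
      (t (f x_B) (q (s))) : A
    (t (t (h) (s)) (t (f x_B) (q (s)))) : ✗ arg 0 at [0, 1, 0] has sort A, expected B

ill-sorted at position [0, 1, 0]: expected B, got A


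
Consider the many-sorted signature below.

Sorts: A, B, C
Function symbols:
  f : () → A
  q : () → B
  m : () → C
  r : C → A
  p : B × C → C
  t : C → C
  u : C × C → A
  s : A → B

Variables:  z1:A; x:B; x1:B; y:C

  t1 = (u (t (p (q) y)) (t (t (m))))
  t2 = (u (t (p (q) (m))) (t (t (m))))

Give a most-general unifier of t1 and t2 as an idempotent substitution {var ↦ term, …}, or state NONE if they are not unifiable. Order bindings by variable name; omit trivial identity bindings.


{y ↦ (m)}


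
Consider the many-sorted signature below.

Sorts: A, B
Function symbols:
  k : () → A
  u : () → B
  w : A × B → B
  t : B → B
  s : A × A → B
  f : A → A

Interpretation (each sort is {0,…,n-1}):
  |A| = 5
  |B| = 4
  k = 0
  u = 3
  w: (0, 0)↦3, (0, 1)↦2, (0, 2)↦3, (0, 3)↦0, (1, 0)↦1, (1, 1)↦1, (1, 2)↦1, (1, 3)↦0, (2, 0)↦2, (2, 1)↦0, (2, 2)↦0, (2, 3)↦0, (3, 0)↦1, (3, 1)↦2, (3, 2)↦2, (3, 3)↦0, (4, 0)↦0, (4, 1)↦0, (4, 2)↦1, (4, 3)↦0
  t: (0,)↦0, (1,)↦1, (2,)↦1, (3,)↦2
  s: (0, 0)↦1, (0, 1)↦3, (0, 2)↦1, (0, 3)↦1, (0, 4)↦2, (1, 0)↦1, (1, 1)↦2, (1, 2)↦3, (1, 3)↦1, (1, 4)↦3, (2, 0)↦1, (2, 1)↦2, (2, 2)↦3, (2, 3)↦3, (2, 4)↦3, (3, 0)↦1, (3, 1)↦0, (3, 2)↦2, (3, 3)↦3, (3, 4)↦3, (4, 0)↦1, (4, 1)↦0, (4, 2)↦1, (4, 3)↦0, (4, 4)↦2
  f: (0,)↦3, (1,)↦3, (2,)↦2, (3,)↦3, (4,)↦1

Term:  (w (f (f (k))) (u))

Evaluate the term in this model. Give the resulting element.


  k = 0
  (f (k)) = f(0,) = 3
  (f (f (k))) = f(3,) = 3
  u = 3
  (w (f (f (k))) (u)) = w(3, 3) = 0

value = 0


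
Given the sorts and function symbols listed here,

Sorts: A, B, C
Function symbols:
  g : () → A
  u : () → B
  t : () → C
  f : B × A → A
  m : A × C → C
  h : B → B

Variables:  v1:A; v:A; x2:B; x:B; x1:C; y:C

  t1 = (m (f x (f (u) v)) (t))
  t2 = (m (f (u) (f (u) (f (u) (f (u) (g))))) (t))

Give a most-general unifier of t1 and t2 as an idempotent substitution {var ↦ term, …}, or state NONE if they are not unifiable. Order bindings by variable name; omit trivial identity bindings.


{v ↦ (f (u) (f (u) (g))), x ↦ (u)}


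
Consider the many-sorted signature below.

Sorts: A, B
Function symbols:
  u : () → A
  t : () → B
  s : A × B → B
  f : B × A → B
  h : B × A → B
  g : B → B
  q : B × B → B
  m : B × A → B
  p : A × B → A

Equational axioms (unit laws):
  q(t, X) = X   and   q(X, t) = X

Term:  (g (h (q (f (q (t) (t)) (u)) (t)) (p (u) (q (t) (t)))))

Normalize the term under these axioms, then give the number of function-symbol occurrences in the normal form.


1. (g (h (q (f (q (t) (t)) (u)) (t)) (p (u) (q (t) (t)))))  →  (g (h (f (q (t) (t)) (u)) (p (u) (q (t) (t)))))
2. (g (h (f (q (t) (t)) (u)) (p (u) (q (t) (t)))))  →  (g (h (f (t) (u)) (p (u) (q (t) (t)))))
3. (g (h (f (t) (u)) (p (u) (q (t) (t)))))  →  (g (h (f (t) (u)) (p (u) (t))))
normal form: (g (h (f (t) (u)) (p (u) (t))))

size = 8


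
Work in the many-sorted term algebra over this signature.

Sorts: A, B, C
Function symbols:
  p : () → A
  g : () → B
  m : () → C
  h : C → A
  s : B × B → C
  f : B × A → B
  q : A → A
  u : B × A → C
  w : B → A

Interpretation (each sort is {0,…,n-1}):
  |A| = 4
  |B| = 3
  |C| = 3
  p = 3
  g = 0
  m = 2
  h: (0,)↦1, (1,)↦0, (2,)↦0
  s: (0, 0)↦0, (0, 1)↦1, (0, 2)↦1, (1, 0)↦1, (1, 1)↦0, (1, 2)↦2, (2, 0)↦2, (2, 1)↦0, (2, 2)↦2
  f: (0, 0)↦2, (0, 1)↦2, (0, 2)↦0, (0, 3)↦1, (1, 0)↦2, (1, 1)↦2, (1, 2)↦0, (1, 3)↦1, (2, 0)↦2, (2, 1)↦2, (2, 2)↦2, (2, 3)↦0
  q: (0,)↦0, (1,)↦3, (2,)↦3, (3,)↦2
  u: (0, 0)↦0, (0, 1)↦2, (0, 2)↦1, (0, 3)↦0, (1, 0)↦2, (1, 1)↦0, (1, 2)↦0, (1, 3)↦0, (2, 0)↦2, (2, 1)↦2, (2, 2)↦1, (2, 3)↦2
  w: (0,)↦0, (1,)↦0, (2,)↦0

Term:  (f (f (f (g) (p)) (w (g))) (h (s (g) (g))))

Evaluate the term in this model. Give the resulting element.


  g = 0
  p = 3
  (f (g) (p)) = f(0, 3) = 1
  g = 0
  (w (g)) = w(0,) = 0
  (f (f (g) (p)) (w (g))) = f(1, 0) = 2
  g = 0
  g = 0
  (s (g) (g)) = s(0, 0) = 0
  (h (s (g) (g))) = h(0,) = 1
  (f (f (f (g) (p)) (w (g))) (h (s (g) (g)))) = f(2, 1) = 2

value = 2


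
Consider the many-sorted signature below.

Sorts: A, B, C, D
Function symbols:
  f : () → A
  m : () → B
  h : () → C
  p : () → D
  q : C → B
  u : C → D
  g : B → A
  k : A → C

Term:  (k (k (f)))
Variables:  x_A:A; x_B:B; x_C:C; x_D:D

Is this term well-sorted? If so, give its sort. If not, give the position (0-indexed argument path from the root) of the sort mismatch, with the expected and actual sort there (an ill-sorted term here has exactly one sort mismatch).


ill-sorted at position [0]: expected A, got C

    (f) : A
  (k (f)) : C
(k (k (f))) : ✗ arg 0 at [0] has sort C, expected A


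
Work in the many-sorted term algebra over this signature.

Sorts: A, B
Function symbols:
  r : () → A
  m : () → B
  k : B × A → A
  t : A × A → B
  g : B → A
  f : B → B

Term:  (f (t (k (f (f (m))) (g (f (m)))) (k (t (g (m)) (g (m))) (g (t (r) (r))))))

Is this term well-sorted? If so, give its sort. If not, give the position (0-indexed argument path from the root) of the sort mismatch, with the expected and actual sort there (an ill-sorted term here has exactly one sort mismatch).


          (m) : B
        (f (m)) : B
      (f (f (m))) : B
          (m) : B
        (f (m)) : B
      (g (f (m))) : A
    (k (f (f (m))) (g (f (m)))) : A
          (m) : B
        (g (m)) : A
          (m) : B
        (g (m)) : A
      (t (g (m)) (g (m))) : B
          (r) : A
          (r) : A
        (t (r) (r)) : B
      (g (t (r) (r))) : A
    (k (t (g (m)) (g (m))) (g (t (r) (r)))) : A
  (t (k (f (f (m))) (g (f (m)))) (k (t (g (m)) (g (m))) (g (t (r) (r))))) : B
(f (t (k (f (f (m))) (g (f (m)))) (k (t (g (m)) (g (m))) (g (t (r) (r)))))) : B

well-sorted; sort = B


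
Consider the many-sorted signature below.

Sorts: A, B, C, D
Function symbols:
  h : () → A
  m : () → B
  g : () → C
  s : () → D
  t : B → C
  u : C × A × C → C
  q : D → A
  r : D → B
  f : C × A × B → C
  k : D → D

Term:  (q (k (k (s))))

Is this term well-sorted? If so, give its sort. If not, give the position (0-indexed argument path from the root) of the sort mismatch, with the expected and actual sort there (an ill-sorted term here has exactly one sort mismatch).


      (s) : D
    (k (s)) : D
  (k (k (s))) : D
(q (k (k (s)))) : A

well-sorted; sort = A


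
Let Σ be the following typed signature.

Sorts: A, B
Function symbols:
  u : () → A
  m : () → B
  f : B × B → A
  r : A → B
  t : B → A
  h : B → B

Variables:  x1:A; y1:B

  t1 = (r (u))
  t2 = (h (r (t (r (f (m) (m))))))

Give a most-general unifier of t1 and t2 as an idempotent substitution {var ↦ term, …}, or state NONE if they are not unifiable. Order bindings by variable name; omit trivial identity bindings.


head clash or occurs-check failure — not unifiable

NONE (not unifiable)


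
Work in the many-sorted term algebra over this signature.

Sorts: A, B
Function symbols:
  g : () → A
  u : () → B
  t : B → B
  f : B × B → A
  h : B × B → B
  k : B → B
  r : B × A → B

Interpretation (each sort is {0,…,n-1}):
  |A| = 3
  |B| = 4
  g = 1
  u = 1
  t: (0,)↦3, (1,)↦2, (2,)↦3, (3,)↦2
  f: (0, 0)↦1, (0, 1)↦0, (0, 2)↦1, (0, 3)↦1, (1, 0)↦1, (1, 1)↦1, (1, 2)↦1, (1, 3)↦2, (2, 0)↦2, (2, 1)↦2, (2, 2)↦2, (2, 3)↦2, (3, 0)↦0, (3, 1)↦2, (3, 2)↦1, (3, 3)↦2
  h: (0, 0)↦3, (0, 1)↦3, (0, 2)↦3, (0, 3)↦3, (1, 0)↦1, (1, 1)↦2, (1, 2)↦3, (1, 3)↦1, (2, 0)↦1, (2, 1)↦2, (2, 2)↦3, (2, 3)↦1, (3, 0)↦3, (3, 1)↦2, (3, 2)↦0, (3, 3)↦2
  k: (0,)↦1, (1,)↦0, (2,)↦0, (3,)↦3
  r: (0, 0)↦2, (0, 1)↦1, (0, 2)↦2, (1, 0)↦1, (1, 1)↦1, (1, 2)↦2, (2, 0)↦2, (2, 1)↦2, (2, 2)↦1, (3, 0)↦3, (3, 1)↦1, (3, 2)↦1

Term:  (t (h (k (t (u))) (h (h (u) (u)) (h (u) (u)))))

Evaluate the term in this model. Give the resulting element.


value = 2

  u = 1
  (t (u)) = t(1,) = 2
  (k (t (u))) = k(2,) = 0
  u = 1
  u = 1
  (h (u) (u)) = h(1, 1) = 2
  u = 1
  u = 1
  (h (u) (u)) = h(1, 1) = 2
  (h (h (u) (u)) (h (u) (u))) = h(2, 2) = 3
  (h (k (t (u))) (h (h (u) (u)) (h (u) (u)))) = h(0, 3) = 3
  (t (h (k (t (u))) (h (h (u) (u)) (h (u) (u))))) = t(3,) = 2


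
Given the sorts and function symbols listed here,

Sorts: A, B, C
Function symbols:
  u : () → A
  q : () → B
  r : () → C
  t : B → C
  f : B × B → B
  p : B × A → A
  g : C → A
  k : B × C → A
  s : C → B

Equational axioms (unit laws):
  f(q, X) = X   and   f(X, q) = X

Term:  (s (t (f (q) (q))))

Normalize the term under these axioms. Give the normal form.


normal form = (s (t (q)))

1. (s (t (f (q) (q))))  →  (s (t (q)))


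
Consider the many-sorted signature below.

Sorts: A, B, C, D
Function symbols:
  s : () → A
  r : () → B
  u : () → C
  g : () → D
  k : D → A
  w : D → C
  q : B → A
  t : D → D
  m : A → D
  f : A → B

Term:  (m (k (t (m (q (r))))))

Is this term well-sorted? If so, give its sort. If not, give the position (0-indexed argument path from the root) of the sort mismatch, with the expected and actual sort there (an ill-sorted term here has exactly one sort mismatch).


          (r) : B
        (q (r)) : A
      (m (q (r))) : D
    (t (m (q (r)))) : D
  (k (t (m (q (r))))) : A
(m (k (t (m (q (r)))))) : D

well-sorted; sort = D


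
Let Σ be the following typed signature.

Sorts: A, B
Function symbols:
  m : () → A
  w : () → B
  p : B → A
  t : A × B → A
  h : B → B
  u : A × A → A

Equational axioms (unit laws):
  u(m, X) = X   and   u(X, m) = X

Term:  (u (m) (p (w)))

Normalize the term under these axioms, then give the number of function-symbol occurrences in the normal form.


1. (u (m) (p (w)))  →  (p (w))
normal form: (p (w))

size = 2


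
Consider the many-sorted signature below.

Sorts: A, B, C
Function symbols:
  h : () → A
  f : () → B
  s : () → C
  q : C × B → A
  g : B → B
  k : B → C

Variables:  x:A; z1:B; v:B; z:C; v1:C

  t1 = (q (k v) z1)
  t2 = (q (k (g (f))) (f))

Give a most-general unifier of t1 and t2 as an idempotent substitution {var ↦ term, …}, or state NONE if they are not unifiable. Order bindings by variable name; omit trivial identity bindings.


{v ↦ (g (f)), z1 ↦ (f)}


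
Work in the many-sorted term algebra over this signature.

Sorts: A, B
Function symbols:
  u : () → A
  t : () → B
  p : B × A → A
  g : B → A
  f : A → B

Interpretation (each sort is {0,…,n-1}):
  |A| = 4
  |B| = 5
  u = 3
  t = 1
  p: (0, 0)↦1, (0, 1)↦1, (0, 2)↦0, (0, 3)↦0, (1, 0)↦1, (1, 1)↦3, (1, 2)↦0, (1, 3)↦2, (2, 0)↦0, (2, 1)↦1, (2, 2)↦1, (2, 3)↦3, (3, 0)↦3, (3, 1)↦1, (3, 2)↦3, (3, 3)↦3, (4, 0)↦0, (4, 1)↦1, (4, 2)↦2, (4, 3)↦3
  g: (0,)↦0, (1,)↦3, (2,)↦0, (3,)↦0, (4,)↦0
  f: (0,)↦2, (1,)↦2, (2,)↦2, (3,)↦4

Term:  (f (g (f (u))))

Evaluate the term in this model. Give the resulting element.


  u = 3
  (f (u)) = f(3,) = 4
  (g (f (u))) = g(4,) = 0
  (f (g (f (u)))) = f(0,) = 2

value = 2
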